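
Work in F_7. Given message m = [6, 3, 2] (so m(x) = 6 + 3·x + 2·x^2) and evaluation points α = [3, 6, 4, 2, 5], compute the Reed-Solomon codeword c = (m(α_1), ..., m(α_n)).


c = [5, 5, 1, 6, 1]

Message polynomial: m(x) = 6 + 3·x + 2·x^2 (mod 7).
For each evaluation point α_i, compute m(α_i) mod 7:
  α_1 = 3: Horner steps 2 → 2 → 5, so m(3) = 5.
  α_2 = 6: Horner steps 2 → 1 → 5, so m(6) = 5.
  α_3 = 4: Horner steps 2 → 4 → 1, so m(4) = 1.
  α_4 = 2: Horner steps 2 → 0 → 6, so m(2) = 6.
  α_5 = 5: Horner steps 2 → 6 → 1, so m(5) = 1.
Codeword c = [5, 5, 1, 6, 1] ∈ F_7^5.


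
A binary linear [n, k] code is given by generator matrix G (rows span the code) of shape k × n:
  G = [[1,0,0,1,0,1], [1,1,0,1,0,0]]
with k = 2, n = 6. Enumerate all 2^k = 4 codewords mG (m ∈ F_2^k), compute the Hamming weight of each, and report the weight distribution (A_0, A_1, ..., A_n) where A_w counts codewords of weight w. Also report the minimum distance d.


Weight distribution: A_0 = 1, A_2 = 1, A_3 = 2. Minimum distance d = 2.

Enumerate all 2^2 = 4 messages m ∈ F_2^2.
For each, compute codeword c = mG in F_2^6, then tally its weight.
  m = 00 → c = 000000, weight = 0.
  m = 10 → c = 100101, weight = 3.
  m = 01 → c = 110100, weight = 3.
  m = 11 → c = 010001, weight = 2.
Tally weights:
  weight 0: 1 codewords.
  weight 2: 1 codewords.
  weight 3: 2 codewords.
Minimum distance d = smallest w > 0 with A_w > 0 = 2.
Sanity: Σ A_w = 4 = 2^2 = 4 ✓.


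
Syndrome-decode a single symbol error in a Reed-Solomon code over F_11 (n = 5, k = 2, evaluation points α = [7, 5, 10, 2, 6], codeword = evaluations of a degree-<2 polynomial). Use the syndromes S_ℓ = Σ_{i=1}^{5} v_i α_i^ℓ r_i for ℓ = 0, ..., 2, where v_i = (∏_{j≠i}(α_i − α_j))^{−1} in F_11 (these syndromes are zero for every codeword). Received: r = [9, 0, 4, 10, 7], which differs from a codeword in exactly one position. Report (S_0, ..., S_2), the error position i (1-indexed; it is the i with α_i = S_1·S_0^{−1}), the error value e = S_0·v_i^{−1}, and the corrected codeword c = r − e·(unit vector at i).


S = (2, 10, 6), error at position 2, error magnitude e = 6, c = [9, 5, 4, 10, 7].

Step 1: column multipliers v_i = (∏_{j≠i}(α_i − α_j))^{−1} mod 11.
  i = 1 (α = 7): (7−5)(7−10)(7−2)(7−6) = 2·(−3)·5·1 = −30 ≡ 3, so v_1 = 3^{−1} = 4 (mod 11).
  i = 2 (α = 5): (5−7)(5−10)(5−2)(5−6) = (−2)·(−5)·3·(−1) = −30 ≡ 3, so v_2 = 3^{−1} = 4 (mod 11).
  i = 3 (α = 10): (10−7)(10−5)(10−2)(10−6) = 3·5·8·4 = 480 ≡ 7, so v_3 = 7^{−1} = 8 (mod 11).
  i = 4 (α = 2): (2−7)(2−5)(2−10)(2−6) = (−5)·(−3)·(−8)·(−4) = 480 ≡ 7, so v_4 = 7^{−1} = 8 (mod 11).
  i = 5 (α = 6): (6−7)(6−5)(6−10)(6−2) = (−1)·1·(−4)·4 = 16 ≡ 5, so v_5 = 5^{−1} = 9 (mod 11).
  v = [4, 4, 8, 8, 9].
Step 2: syndromes of r = [9, 0, 4, 10, 7] (all sums mod 11).
  S_0 = Σ v_i r_i = 4·9 + 4·0 + 8·4 + 8·10 + 9·7 = 211 ≡ 2.
  S_1 = Σ v_i α_i r_i = 4·7·9 + 4·5·0 + 8·10·4 + 8·2·10 + 9·6·7 = 1110 ≡ 10.
  α_i^2 mod 11 = [5, 3, 1, 4, 3].
  S_2 = Σ v_i α_i^2 r_i = 4·5·9 + 4·3·0 + 8·1·4 + 8·4·10 + 9·3·7 = 721 ≡ 6.
  S = (2, 10, 6) ≠ 0, so r is not a codeword (an error is present).
Step 3: locate the error. For a single error e at position i, S_ℓ = v_i·e·α_i^ℓ, so α_err = S_1/S_0.
  S_0^{−1} = 2^{−1} = 6 (mod 11), so α_err = 10·6 = 60 ≡ 5 = α_2. Error position i = 2.
  Consistency check: S_2/S_1 = 6·10 = 60 ≡ 5 = α_err ✓ (single-error assumption holds).
Step 4: error magnitude e = S_0/v_2 = S_0·∏_{j≠2}(α_2 − α_j) = 2·3 = 6 ≡ 6 (mod 11).
Step 5: correct position 2: c_2 = r_2 − e = 0 − 6 ≡ 5 (mod 11). Hence c = [9, 5, 4, 10, 7].
  Check: interpolating c through the α_i gives m(x) = 6 + 2·x (degree < 2) with m(α_i) = c_i for every i, so c is indeed a codeword.


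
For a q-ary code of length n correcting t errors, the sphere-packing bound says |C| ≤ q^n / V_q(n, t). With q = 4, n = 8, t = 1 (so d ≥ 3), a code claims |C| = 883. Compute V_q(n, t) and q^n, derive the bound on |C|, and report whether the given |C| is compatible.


V_q(n, t) = 25, q^n = 65536, Hamming bound = 2621, |C| = 883 ≤ bound (satisfied).

Step 1: Compute V_q(n, t) = Σ_{j=0}^1 C(n, j) (q−1)^j.
  j = 0: C(8,0)·(3)^0 = 1·1 = 1.
  j = 1: C(8,1)·(3)^1 = 8·3 = 24.
  V_q(n, t) = 1 + 24 = 25.
Step 2: q^n = 4^8 = 65536.
Step 3: Hamming bound ⌊q^n / V_q(n,t)⌋ = ⌊65536/25⌋ = 2621.
Step 4: Compare |C| = 883 to 2621: satisfied.
The claimed |C| lies below the Hamming bound.


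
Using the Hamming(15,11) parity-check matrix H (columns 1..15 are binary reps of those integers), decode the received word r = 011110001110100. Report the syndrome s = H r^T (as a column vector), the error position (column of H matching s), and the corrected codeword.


s = (0, 1, 0, 1)^T, error position = 5, corrected codeword c = 011100001110100

Compute s = H r^T mod 2 one row at a time:
  s_1 = 0 + 1 + 1 + 1 + 0 + 1 + 0 + 0 = 4 ≡ 0 (mod 2).
  s_2 = 1 + 1 + 0 + 0 + 0 + 1 + 0 + 0 = 3 ≡ 1 (mod 2).
  s_3 = 1 + 1 + 0 + 0 + 1 + 1 + 0 + 0 = 4 ≡ 0 (mod 2).
  s_4 = 0 + 1 + 1 + 0 + 1 + 1 + 1 + 0 = 5 ≡ 1 (mod 2).
s = (0, 1, 0, 1)^T — this equals column 5 of H (binary 0101), so error is at position 5.
Correct: flip bit 5 of r = 011110001110100 to get c = 011100001110100.


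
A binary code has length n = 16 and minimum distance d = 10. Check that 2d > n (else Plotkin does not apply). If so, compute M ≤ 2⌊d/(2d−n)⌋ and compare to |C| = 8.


Plotkin bound M ≤ 4; given |C| = 8 > bound (violated).

Check applicability: 2d = 20, n = 16.
2d − n = 4 > 0, so Plotkin applies.
Compute d/(2d−n) = 10/4 ≈ 2.5000.
⌊d/(2d−n)⌋ = 2.
Plotkin bound: M ≤ 2·2 = 4.
Given |C| = 8, check: VIOLATED.
This |C| is above the Plotkin bound, so no binary code with n = 16, d = 10 and 8 codewords exists.


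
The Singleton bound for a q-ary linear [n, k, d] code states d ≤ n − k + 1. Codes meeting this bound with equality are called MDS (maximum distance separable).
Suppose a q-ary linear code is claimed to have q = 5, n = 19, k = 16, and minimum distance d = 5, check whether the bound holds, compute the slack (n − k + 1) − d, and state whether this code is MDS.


Singleton RHS = n − k + 1 = 4, slack = -1, bound violated (no such code; not MDS).

Singleton bound: d ≤ n − k + 1.
Here n = 19, k = 16, so n − k + 1 = 4.
Given d = 5, check d ≤ 4: NO.
Slack = (n − k + 1) − d = -1.
The slack is negative: d = 5 exceeds n − k + 1 = 4 by 1, so the Singleton bound is violated and no linear [19, 16, 5]_5 code can exist. In particular it is not MDS (MDS requires d = n − k + 1 exactly).
Description: the claimed parameters are [19, 16, 5]_5; such a code would be impossible (violates the Singleton bound).


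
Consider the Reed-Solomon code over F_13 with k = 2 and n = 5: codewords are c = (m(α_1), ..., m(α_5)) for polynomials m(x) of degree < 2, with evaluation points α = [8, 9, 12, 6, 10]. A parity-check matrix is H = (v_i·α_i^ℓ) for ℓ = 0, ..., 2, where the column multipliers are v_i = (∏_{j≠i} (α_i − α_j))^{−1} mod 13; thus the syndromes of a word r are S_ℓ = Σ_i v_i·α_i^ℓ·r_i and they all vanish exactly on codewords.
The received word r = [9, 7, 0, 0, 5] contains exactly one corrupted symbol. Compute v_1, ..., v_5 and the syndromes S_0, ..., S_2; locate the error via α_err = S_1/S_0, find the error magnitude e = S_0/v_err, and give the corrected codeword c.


S = (12, 1, 12), error at position 3, error magnitude e = 12, c = [9, 7, 1, 0, 5].

Step 1: column multipliers v_i = (∏_{j≠i}(α_i − α_j))^{−1} mod 13.
  i = 1 (α = 8): (8−9)(8−12)(8−6)(8−10) = (−1)·(−4)·2·(−2) = −16 ≡ 10, so v_1 = 10^{−1} = 4 (mod 13).
  i = 2 (α = 9): (9−8)(9−12)(9−6)(9−10) = 1·(−3)·3·(−1) = 9 ≡ 9, so v_2 = 9^{−1} = 3 (mod 13).
  i = 3 (α = 12): (12−8)(12−9)(12−6)(12−10) = 4·3·6·2 = 144 ≡ 1, so v_3 = 1^{−1} = 1 (mod 13).
  i = 4 (α = 6): (6−8)(6−9)(6−12)(6−10) = (−2)·(−3)·(−6)·(−4) = 144 ≡ 1, so v_4 = 1^{−1} = 1 (mod 13).
  i = 5 (α = 10): (10−8)(10−9)(10−12)(10−6) = 2·1·(−2)·4 = −16 ≡ 10, so v_5 = 10^{−1} = 4 (mod 13).
  v = [4, 3, 1, 1, 4].
Step 2: syndromes of r = [9, 7, 0, 0, 5] (all sums mod 13).
  S_0 = Σ v_i r_i = 4·9 + 3·7 + 1·0 + 1·0 + 4·5 = 77 ≡ 12.
  S_1 = Σ v_i α_i r_i = 4·8·9 + 3·9·7 + 1·12·0 + 1·6·0 + 4·10·5 = 677 ≡ 1.
  α_i^2 mod 13 = [12, 3, 1, 10, 9].
  S_2 = Σ v_i α_i^2 r_i = 4·12·9 + 3·3·7 + 1·1·0 + 1·10·0 + 4·9·5 = 675 ≡ 12.
  S = (12, 1, 12) ≠ 0, so r is not a codeword (an error is present).
Step 3: locate the error. For a single error e at position i, S_ℓ = v_i·e·α_i^ℓ, so α_err = S_1/S_0.
  S_0^{−1} = 12^{−1} = 12 (mod 13), so α_err = 1·12 = 12 ≡ 12 = α_3. Error position i = 3.
  Consistency check: S_2/S_1 = 12·1 = 12 ≡ 12 = α_err ✓ (single-error assumption holds).
Step 4: error magnitude e = S_0/v_3 = S_0·∏_{j≠3}(α_3 − α_j) = 12·1 = 12 ≡ 12 (mod 13).
Step 5: correct position 3: c_3 = r_3 − e = 0 − 12 ≡ 1 (mod 13). Hence c = [9, 7, 1, 0, 5].
  Check: interpolating c through the α_i gives m(x) = 12 + 11·x (degree < 2) with m(α_i) = c_i for every i, so c is indeed a codeword.


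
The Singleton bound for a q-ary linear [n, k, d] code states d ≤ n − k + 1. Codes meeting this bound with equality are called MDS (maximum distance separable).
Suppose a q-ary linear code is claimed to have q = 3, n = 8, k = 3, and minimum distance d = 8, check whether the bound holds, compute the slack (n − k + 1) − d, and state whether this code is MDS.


Singleton RHS = n − k + 1 = 6, slack = -2, bound violated (no such code; not MDS).

Singleton bound: d ≤ n − k + 1.
Here n = 8, k = 3, so n − k + 1 = 6.
Given d = 8, check d ≤ 6: NO.
Slack = (n − k + 1) − d = -2.
The slack is negative: d = 8 exceeds n − k + 1 = 6 by 2, so the Singleton bound is violated and no linear [8, 3, 8]_3 code can exist. In particular it is not MDS (MDS requires d = n − k + 1 exactly).
Description: the claimed parameters are [8, 3, 8]_3; such a code would be impossible (violates the Singleton bound).


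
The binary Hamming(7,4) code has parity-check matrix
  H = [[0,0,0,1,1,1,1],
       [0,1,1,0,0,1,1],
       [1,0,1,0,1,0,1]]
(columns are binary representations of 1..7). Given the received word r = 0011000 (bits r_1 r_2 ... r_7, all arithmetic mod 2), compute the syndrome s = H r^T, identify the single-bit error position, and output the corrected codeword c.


s = (1, 1, 1)^T, error position = 7, corrected codeword c = 0011001

Compute s = H r^T mod 2 one row at a time:
  s_1 = 1 + 0 + 0 + 0 = 1 ≡ 1 (mod 2).
  s_2 = 0 + 1 + 0 + 0 = 1 ≡ 1 (mod 2).
  s_3 = 0 + 1 + 0 + 0 = 1 ≡ 1 (mod 2).
s = (1, 1, 1)^T — this equals column 7 of H (binary 111), so error is at position 7.
Correct: flip bit 7 of r = 0011000 to get c = 0011001.


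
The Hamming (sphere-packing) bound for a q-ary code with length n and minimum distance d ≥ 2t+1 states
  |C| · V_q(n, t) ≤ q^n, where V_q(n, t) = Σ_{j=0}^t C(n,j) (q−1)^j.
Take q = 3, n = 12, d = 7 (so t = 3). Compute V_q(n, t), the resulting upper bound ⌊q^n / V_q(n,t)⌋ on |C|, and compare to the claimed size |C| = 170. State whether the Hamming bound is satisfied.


V_q(n, t) = 2049, q^n = 531441, Hamming bound = 259, |C| = 170 ≤ bound (satisfied).

Step 1: Compute V_q(n, t) = Σ_{j=0}^3 C(n, j) (q−1)^j.
  j = 0: C(12,0)·(2)^0 = 1·1 = 1.
  j = 1: C(12,1)·(2)^1 = 12·2 = 24.
  j = 2: C(12,2)·(2)^2 = 66·4 = 264.
  j = 3: C(12,3)·(2)^3 = 220·8 = 1760.
  V_q(n, t) = 1 + 24 + 264 + 1760 = 2049.
Step 2: q^n = 3^12 = 531441.
Step 3: Hamming bound ⌊q^n / V_q(n,t)⌋ = ⌊531441/2049⌋ = 259.
Step 4: Compare |C| = 170 to 259: satisfied.
The claimed |C| lies below the Hamming bound.


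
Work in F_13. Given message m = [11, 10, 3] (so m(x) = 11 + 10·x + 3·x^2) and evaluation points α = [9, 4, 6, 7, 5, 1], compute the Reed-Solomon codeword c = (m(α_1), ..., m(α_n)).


c = [6, 8, 10, 7, 6, 11]

Message polynomial: m(x) = 11 + 10·x + 3·x^2 (mod 13).
For each evaluation point α_i, compute m(α_i) mod 13:
  α_1 = 9: Horner steps 3 → 11 → 6, so m(9) = 6.
  α_2 = 4: Horner steps 3 → 9 → 8, so m(4) = 8.
  α_3 = 6: Horner steps 3 → 2 → 10, so m(6) = 10.
  α_4 = 7: Horner steps 3 → 5 → 7, so m(7) = 7.
  α_5 = 5: Horner steps 3 → 12 → 6, so m(5) = 6.
  α_6 = 1: Horner steps 3 → 0 → 11, so m(1) = 11.
Codeword c = [6, 8, 10, 7, 6, 11] ∈ F_13^6.


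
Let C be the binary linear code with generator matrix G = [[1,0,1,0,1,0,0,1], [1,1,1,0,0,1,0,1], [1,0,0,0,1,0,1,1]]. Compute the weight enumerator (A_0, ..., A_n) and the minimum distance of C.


Weight distribution: A_0 = 1, A_2 = 1, A_3 = 1, A_4 = 2, A_5 = 3. Minimum distance d = 2.

Enumerate all 2^3 = 8 messages m ∈ F_2^3.
For each, compute codeword c = mG in F_2^8, then tally its weight.
  m = 000 → c = 00000000, weight = 0.
  m = 100 → c = 10101001, weight = 4.
  m = 010 → c = 11100101, weight = 5.
  m = 110 → c = 01001100, weight = 3.
  m = 001 → c = 10001011, weight = 4.
  m = 101 → c = 00100010, weight = 2.
  m = 011 → c = 01101110, weight = 5.
  m = 111 → c = 11000111, weight = 5.
Tally weights:
  weight 0: 1 codewords.
  weight 2: 1 codewords.
  weight 3: 1 codewords.
  weight 4: 2 codewords.
  weight 5: 3 codewords.
Minimum distance d = smallest w > 0 with A_w > 0 = 2.
Sanity: Σ A_w = 8 = 2^3 = 8 ✓.


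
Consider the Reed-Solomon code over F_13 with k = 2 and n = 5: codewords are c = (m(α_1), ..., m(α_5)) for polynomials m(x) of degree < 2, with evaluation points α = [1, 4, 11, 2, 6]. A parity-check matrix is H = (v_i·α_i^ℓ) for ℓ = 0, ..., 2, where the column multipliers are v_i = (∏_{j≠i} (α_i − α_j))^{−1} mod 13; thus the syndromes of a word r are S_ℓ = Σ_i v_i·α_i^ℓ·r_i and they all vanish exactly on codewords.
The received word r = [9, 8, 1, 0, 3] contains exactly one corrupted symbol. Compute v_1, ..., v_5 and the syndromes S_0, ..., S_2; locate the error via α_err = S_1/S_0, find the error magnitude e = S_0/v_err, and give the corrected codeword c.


S = (1, 11, 4), error at position 3, error magnitude e = 4, c = [9, 8, 10, 0, 3].

Step 1: column multipliers v_i = (∏_{j≠i}(α_i − α_j))^{−1} mod 13.
  i = 1 (α = 1): (1−4)(1−11)(1−2)(1−6) = (−3)·(−10)·(−1)·(−5) = 150 ≡ 7, so v_1 = 7^{−1} = 2 (mod 13).
  i = 2 (α = 4): (4−1)(4−11)(4−2)(4−6) = 3·(−7)·2·(−2) = 84 ≡ 6, so v_2 = 6^{−1} = 11 (mod 13).
  i = 3 (α = 11): (11−1)(11−4)(11−2)(11−6) = 10·7·9·5 = 3150 ≡ 4, so v_3 = 4^{−1} = 10 (mod 13).
  i = 4 (α = 2): (2−1)(2−4)(2−11)(2−6) = 1·(−2)·(−9)·(−4) = −72 ≡ 6, so v_4 = 6^{−1} = 11 (mod 13).
  i = 5 (α = 6): (6−1)(6−4)(6−11)(6−2) = 5·2·(−5)·4 = −200 ≡ 8, so v_5 = 8^{−1} = 5 (mod 13).
  v = [2, 11, 10, 11, 5].
Step 2: syndromes of r = [9, 8, 1, 0, 3] (all sums mod 13).
  S_0 = Σ v_i r_i = 2·9 + 11·8 + 10·1 + 11·0 + 5·3 = 131 ≡ 1.
  S_1 = Σ v_i α_i r_i = 2·1·9 + 11·4·8 + 10·11·1 + 11·2·0 + 5·6·3 = 570 ≡ 11.
  α_i^2 mod 13 = [1, 3, 4, 4, 10].
  S_2 = Σ v_i α_i^2 r_i = 2·1·9 + 11·3·8 + 10·4·1 + 11·4·0 + 5·10·3 = 472 ≡ 4.
  S = (1, 11, 4) ≠ 0, so r is not a codeword (an error is present).
Step 3: locate the error. For a single error e at position i, S_ℓ = v_i·e·α_i^ℓ, so α_err = S_1/S_0.
  S_0^{−1} = 1^{−1} = 1 (mod 13), so α_err = 11·1 = 11 ≡ 11 = α_3. Error position i = 3.
  Consistency check: S_2/S_1 = 4·6 = 24 ≡ 11 = α_err ✓ (single-error assumption holds).
Step 4: error magnitude e = S_0/v_3 = S_0·∏_{j≠3}(α_3 − α_j) = 1·4 = 4 ≡ 4 (mod 13).
Step 5: correct position 3: c_3 = r_3 − e = 1 − 4 ≡ 10 (mod 13). Hence c = [9, 8, 10, 0, 3].
  Check: interpolating c through the α_i gives m(x) = 5 + 4·x (degree < 2) with m(α_i) = c_i for every i, so c is indeed a codeword.


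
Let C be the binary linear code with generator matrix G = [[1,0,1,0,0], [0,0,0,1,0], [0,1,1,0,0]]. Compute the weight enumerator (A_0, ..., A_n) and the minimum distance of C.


Weight distribution: A_0 = 1, A_1 = 1, A_2 = 3, A_3 = 3. Minimum distance d = 1.

Enumerate all 2^3 = 8 messages m ∈ F_2^3.
For each, compute codeword c = mG in F_2^5, then tally its weight.
  m = 000 → c = 00000, weight = 0.
  m = 100 → c = 10100, weight = 2.
  m = 010 → c = 00010, weight = 1.
  m = 110 → c = 10110, weight = 3.
  m = 001 → c = 01100, weight = 2.
  m = 101 → c = 11000, weight = 2.
  m = 011 → c = 01110, weight = 3.
  m = 111 → c = 11010, weight = 3.
Tally weights:
  weight 0: 1 codewords.
  weight 1: 1 codewords.
  weight 2: 3 codewords.
  weight 3: 3 codewords.
Minimum distance d = smallest w > 0 with A_w > 0 = 1.
Sanity: Σ A_w = 8 = 2^3 = 8 ✓.


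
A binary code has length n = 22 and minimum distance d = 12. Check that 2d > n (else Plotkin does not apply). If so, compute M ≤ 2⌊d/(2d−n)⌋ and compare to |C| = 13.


Plotkin bound M ≤ 12; given |C| = 13 > bound (violated).

Check applicability: 2d = 24, n = 22.
2d − n = 2 > 0, so Plotkin applies.
Compute d/(2d−n) = 12/2 ≈ 6.0000.
⌊d/(2d−n)⌋ = 6.
Plotkin bound: M ≤ 2·6 = 12.
Given |C| = 13, check: VIOLATED.
This |C| is above the Plotkin bound, so no binary code with n = 22, d = 12 and 13 codewords exists.


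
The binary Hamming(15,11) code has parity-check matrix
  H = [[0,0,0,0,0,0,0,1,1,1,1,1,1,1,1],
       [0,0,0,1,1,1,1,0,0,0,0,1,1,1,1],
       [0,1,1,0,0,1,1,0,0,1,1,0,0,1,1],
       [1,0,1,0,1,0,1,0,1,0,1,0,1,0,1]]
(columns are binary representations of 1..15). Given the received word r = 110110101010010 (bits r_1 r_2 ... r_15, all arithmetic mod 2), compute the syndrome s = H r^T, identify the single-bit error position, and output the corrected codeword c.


s = (1, 0, 0, 1)^T, error position = 9, corrected codeword c = 110110100010010

Compute s = H r^T mod 2 one row at a time:
  s_1 = 0 + 1 + 0 + 1 + 0 + 0 + 1 + 0 = 3 ≡ 1 (mod 2).
  s_2 = 1 + 1 + 0 + 1 + 0 + 0 + 1 + 0 = 4 ≡ 0 (mod 2).
  s_3 = 1 + 0 + 0 + 1 + 0 + 1 + 1 + 0 = 4 ≡ 0 (mod 2).
  s_4 = 1 + 0 + 1 + 1 + 1 + 1 + 0 + 0 = 5 ≡ 1 (mod 2).
s = (1, 0, 0, 1)^T — this equals column 9 of H (binary 1001), so error is at position 9.
Correct: flip bit 9 of r = 110110101010010 to get c = 110110100010010.


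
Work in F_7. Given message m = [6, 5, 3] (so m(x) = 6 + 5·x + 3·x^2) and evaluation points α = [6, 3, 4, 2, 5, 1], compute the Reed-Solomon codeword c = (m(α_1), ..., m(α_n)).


c = [4, 6, 4, 0, 1, 0]

Message polynomial: m(x) = 6 + 5·x + 3·x^2 (mod 7).
For each evaluation point α_i, compute m(α_i) mod 7:
  α_1 = 6: Horner steps 3 → 2 → 4, so m(6) = 4.
  α_2 = 3: Horner steps 3 → 0 → 6, so m(3) = 6.
  α_3 = 4: Horner steps 3 → 3 → 4, so m(4) = 4.
  α_4 = 2: Horner steps 3 → 4 → 0, so m(2) = 0.
  α_5 = 5: Horner steps 3 → 6 → 1, so m(5) = 1.
  α_6 = 1: Horner steps 3 → 1 → 0, so m(1) = 0.
Codeword c = [4, 6, 4, 0, 1, 0] ∈ F_7^6.


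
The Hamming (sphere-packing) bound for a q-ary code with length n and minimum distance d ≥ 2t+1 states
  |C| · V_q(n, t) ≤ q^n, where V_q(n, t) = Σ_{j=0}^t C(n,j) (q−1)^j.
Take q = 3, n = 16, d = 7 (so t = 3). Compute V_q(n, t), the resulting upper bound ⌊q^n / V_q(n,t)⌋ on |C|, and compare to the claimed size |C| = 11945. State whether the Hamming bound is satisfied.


V_q(n, t) = 4993, q^n = 43046721, Hamming bound = 8621, |C| = 11945 > bound (violated).

Step 1: Compute V_q(n, t) = Σ_{j=0}^3 C(n, j) (q−1)^j.
  j = 0: C(16,0)·(2)^0 = 1·1 = 1.
  j = 1: C(16,1)·(2)^1 = 16·2 = 32.
  j = 2: C(16,2)·(2)^2 = 120·4 = 480.
  j = 3: C(16,3)·(2)^3 = 560·8 = 4480.
  V_q(n, t) = 1 + 32 + 480 + 4480 = 4993.
Step 2: q^n = 3^16 = 43046721.
Step 3: Hamming bound ⌊q^n / V_q(n,t)⌋ = ⌊43046721/4993⌋ = 8621.
Step 4: Compare |C| = 11945 to 8621: violated.
The claimed |C| lies above the Hamming bound, so no 3-ary code of length 16 with d ≥ 7 can have 11945 codewords.


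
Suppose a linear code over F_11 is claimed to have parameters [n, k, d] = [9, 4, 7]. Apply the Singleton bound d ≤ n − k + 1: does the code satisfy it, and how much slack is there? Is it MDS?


Singleton RHS = n − k + 1 = 6, slack = -1, bound violated (no such code; not MDS).

Singleton bound: d ≤ n − k + 1.
Here n = 9, k = 4, so n − k + 1 = 6.
Given d = 7, check d ≤ 6: NO.
Slack = (n − k + 1) − d = -1.
The slack is negative: d = 7 exceeds n − k + 1 = 6 by 1, so the Singleton bound is violated and no linear [9, 4, 7]_11 code can exist. In particular it is not MDS (MDS requires d = n − k + 1 exactly).
Description: the claimed parameters are [9, 4, 7]_11; such a code would be impossible (violates the Singleton bound).


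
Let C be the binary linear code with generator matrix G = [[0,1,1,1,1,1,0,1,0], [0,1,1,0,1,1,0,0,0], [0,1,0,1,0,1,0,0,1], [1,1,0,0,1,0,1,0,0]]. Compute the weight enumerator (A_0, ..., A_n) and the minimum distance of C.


Weight distribution: A_0 = 1, A_2 = 1, A_4 = 7, A_6 = 7. Minimum distance d = 2.

Enumerate all 2^4 = 16 messages m ∈ F_2^4.
For each, compute codeword c = mG in F_2^9, then tally its weight.
  m = 0000 → c = 000000000, weight = 0.
  m = 1000 → c = 011111010, weight = 6.
  m = 0100 → c = 011011000, weight = 4.
  m = 1100 → c = 000100010, weight = 2.
  m = 0010 → c = 010101001, weight = 4.
  m = 1010 → c = 001010011, weight = 4.
  m = 0110 → c = 001110001, weight = 4.
  m = 1110 → c = 010001011, weight = 4.
  m = 0001 → c = 110010100, weight = 4.
  m = 1001 → c = 101101110, weight = 6.
  m = 0101 → c = 101001100, weight = 4.
  m = 1101 → c = 110110110, weight = 6.
  m = 0011 → c = 100111101, weight = 6.
  m = 1011 → c = 111000111, weight = 6.
  m = 0111 → c = 111100101, weight = 6.
  m = 1111 → c = 100011111, weight = 6.
Tally weights:
  weight 0: 1 codewords.
  weight 2: 1 codewords.
  weight 4: 7 codewords.
  weight 6: 7 codewords.
Minimum distance d = smallest w > 0 with A_w > 0 = 2.
Sanity: Σ A_w = 16 = 2^4 = 16 ✓.


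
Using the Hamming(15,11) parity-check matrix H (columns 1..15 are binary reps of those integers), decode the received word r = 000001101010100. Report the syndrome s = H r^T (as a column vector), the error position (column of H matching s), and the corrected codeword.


s = (1, 1, 1, 0)^T, error position = 14, corrected codeword c = 000001101010110

Compute s = H r^T mod 2 one row at a time:
  s_1 = 0 + 1 + 0 + 1 + 0 + 1 + 0 + 0 = 3 ≡ 1 (mod 2).
  s_2 = 0 + 0 + 1 + 1 + 0 + 1 + 0 + 0 = 3 ≡ 1 (mod 2).
  s_3 = 0 + 0 + 1 + 1 + 0 + 1 + 0 + 0 = 3 ≡ 1 (mod 2).
  s_4 = 0 + 0 + 0 + 1 + 1 + 1 + 1 + 0 = 4 ≡ 0 (mod 2).
s = (1, 1, 1, 0)^T — this equals column 14 of H (binary 1110), so error is at position 14.
Correct: flip bit 14 of r = 000001101010100 to get c = 000001101010110.


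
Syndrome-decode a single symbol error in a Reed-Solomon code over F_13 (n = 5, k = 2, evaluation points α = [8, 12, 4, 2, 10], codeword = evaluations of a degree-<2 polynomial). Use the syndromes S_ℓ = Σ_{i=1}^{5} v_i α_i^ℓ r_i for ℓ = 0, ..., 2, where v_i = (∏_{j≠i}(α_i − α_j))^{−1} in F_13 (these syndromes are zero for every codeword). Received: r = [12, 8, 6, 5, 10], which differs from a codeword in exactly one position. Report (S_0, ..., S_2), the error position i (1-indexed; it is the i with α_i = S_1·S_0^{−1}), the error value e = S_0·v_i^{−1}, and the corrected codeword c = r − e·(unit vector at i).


S = (7, 2, 8), error at position 3, error magnitude e = 3, c = [12, 8, 3, 5, 10].

Step 1: column multipliers v_i = (∏_{j≠i}(α_i − α_j))^{−1} mod 13.
  i = 1 (α = 8): (8−12)(8−4)(8−2)(8−10) = (−4)·4·6·(−2) = 192 ≡ 10, so v_1 = 10^{−1} = 4 (mod 13).
  i = 2 (α = 12): (12−8)(12−4)(12−2)(12−10) = 4·8·10·2 = 640 ≡ 3, so v_2 = 3^{−1} = 9 (mod 13).
  i = 3 (α = 4): (4−8)(4−12)(4−2)(4−10) = (−4)·(−8)·2·(−6) = −384 ≡ 6, so v_3 = 6^{−1} = 11 (mod 13).
  i = 4 (α = 2): (2−8)(2−12)(2−4)(2−10) = (−6)·(−10)·(−2)·(−8) = 960 ≡ 11, so v_4 = 11^{−1} = 6 (mod 13).
  i = 5 (α = 10): (10−8)(10−12)(10−4)(10−2) = 2·(−2)·6·8 = −192 ≡ 3, so v_5 = 3^{−1} = 9 (mod 13).
  v = [4, 9, 11, 6, 9].
Step 2: syndromes of r = [12, 8, 6, 5, 10] (all sums mod 13).
  S_0 = Σ v_i r_i = 4·12 + 9·8 + 11·6 + 6·5 + 9·10 = 306 ≡ 7.
  S_1 = Σ v_i α_i r_i = 4·8·12 + 9·12·8 + 11·4·6 + 6·2·5 + 9·10·10 = 2472 ≡ 2.
  α_i^2 mod 13 = [12, 1, 3, 4, 9].
  S_2 = Σ v_i α_i^2 r_i = 4·12·12 + 9·1·8 + 11·3·6 + 6·4·5 + 9·9·10 = 1776 ≡ 8.
  S = (7, 2, 8) ≠ 0, so r is not a codeword (an error is present).
Step 3: locate the error. For a single error e at position i, S_ℓ = v_i·e·α_i^ℓ, so α_err = S_1/S_0.
  S_0^{−1} = 7^{−1} = 2 (mod 13), so α_err = 2·2 = 4 ≡ 4 = α_3. Error position i = 3.
  Consistency check: S_2/S_1 = 8·7 = 56 ≡ 4 = α_err ✓ (single-error assumption holds).
Step 4: error magnitude e = S_0/v_3 = S_0·∏_{j≠3}(α_3 − α_j) = 7·6 = 42 ≡ 3 (mod 13).
Step 5: correct position 3: c_3 = r_3 − e = 6 − 3 ≡ 3 (mod 13). Hence c = [12, 8, 3, 5, 10].
  Check: interpolating c through the α_i gives m(x) = 7 + 12·x (degree < 2) with m(α_i) = c_i for every i, so c is indeed a codeword.


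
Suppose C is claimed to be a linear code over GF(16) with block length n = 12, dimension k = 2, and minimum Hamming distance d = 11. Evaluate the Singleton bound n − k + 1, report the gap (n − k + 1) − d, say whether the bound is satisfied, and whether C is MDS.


Singleton RHS = n − k + 1 = 11, slack = 0, bound satisfied, MDS.

Singleton bound: d ≤ n − k + 1.
Here n = 12, k = 2, so n − k + 1 = 11.
Given d = 11, check d ≤ 11: YES.
Slack = (n − k + 1) − d = 0.
The code is MDS (slack = 0).
Description: the claimed parameters are [12, 2, 11]_16; such a code would be MDS (meets Singleton bound).


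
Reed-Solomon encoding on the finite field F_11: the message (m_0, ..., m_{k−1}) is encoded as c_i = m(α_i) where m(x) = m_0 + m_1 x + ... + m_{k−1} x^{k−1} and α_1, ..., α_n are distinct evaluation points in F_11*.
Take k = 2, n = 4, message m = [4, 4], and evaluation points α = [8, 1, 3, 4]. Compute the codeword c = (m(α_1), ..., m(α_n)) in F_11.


c = [3, 8, 5, 9]

Message polynomial: m(x) = 4 + 4·x (mod 11).
For each evaluation point α_i, compute m(α_i) mod 11:
  α_1 = 8: Horner steps 4 → 3, so m(8) = 3.
  α_2 = 1: Horner steps 4 → 8, so m(1) = 8.
  α_3 = 3: Horner steps 4 → 5, so m(3) = 5.
  α_4 = 4: Horner steps 4 → 9, so m(4) = 9.
Codeword c = [3, 8, 5, 9] ∈ F_11^4.


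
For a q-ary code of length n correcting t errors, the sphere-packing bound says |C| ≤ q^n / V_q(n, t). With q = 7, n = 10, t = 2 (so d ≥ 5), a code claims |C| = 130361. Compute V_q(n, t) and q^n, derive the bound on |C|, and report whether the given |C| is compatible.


V_q(n, t) = 1681, q^n = 282475249, Hamming bound = 168040, |C| = 130361 ≤ bound (satisfied).

Step 1: Compute V_q(n, t) = Σ_{j=0}^2 C(n, j) (q−1)^j.
  j = 0: C(10,0)·(6)^0 = 1·1 = 1.
  j = 1: C(10,1)·(6)^1 = 10·6 = 60.
  j = 2: C(10,2)·(6)^2 = 45·36 = 1620.
  V_q(n, t) = 1 + 60 + 1620 = 1681.
Step 2: q^n = 7^10 = 282475249.
Step 3: Hamming bound ⌊q^n / V_q(n,t)⌋ = ⌊282475249/1681⌋ = 168040.
Step 4: Compare |C| = 130361 to 168040: satisfied.
The claimed |C| lies below the Hamming bound.


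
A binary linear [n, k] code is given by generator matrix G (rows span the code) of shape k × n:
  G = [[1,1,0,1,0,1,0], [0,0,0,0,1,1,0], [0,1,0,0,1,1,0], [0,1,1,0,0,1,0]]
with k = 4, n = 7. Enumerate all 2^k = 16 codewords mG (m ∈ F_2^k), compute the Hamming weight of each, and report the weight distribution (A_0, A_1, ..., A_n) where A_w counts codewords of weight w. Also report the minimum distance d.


Weight distribution: A_0 = 1, A_1 = 1, A_2 = 3, A_3 = 6, A_4 = 3, A_5 = 1, A_6 = 1. Minimum distance d = 1.

Enumerate all 2^4 = 16 messages m ∈ F_2^4.
For each, compute codeword c = mG in F_2^7, then tally its weight.
  m = 0000 → c = 0000000, weight = 0.
  m = 1000 → c = 1101010, weight = 4.
  m = 0100 → c = 0000110, weight = 2.
  m = 1100 → c = 1101100, weight = 4.
  m = 0010 → c = 0100110, weight = 3.
  m = 1010 → c = 1001100, weight = 3.
  m = 0110 → c = 0100000, weight = 1.
  m = 1110 → c = 1001010, weight = 3.
  m = 0001 → c = 0110010, weight = 3.
  m = 1001 → c = 1011000, weight = 3.
  m = 0101 → c = 0110100, weight = 3.
  m = 1101 → c = 1011110, weight = 5.
  m = 0011 → c = 0010100, weight = 2.
  m = 1011 → c = 1111110, weight = 6.
  m = 0111 → c = 0010010, weight = 2.
  m = 1111 → c = 1111000, weight = 4.
Tally weights:
  weight 0: 1 codewords.
  weight 1: 1 codewords.
  weight 2: 3 codewords.
  weight 3: 6 codewords.
  weight 4: 3 codewords.
  weight 5: 1 codewords.
  weight 6: 1 codewords.
Minimum distance d = smallest w > 0 with A_w > 0 = 1.
Sanity: Σ A_w = 16 = 2^4 = 16 ✓.


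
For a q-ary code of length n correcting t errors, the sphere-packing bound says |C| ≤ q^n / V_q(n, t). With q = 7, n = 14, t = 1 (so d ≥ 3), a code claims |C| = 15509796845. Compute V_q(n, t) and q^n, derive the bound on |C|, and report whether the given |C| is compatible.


V_q(n, t) = 85, q^n = 678223072849, Hamming bound = 7979094974, |C| = 15509796845 > bound (violated).

Step 1: Compute V_q(n, t) = Σ_{j=0}^1 C(n, j) (q−1)^j.
  j = 0: C(14,0)·(6)^0 = 1·1 = 1.
  j = 1: C(14,1)·(6)^1 = 14·6 = 84.
  V_q(n, t) = 1 + 84 = 85.
Step 2: q^n = 7^14 = 678223072849.
Step 3: Hamming bound ⌊q^n / V_q(n,t)⌋ = ⌊678223072849/85⌋ = 7979094974.
Step 4: Compare |C| = 15509796845 to 7979094974: violated.
The claimed |C| lies above the Hamming bound, so no 7-ary code of length 14 with d ≥ 3 can have 15509796845 codewords.


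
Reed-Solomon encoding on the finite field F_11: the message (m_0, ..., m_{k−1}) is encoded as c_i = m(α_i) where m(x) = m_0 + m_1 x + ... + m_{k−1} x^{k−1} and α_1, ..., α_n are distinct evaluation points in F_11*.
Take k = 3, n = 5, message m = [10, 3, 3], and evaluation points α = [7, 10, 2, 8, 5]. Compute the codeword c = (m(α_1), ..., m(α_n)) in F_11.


c = [2, 10, 6, 6, 1]

Message polynomial: m(x) = 10 + 3·x + 3·x^2 (mod 11).
For each evaluation point α_i, compute m(α_i) mod 11:
  α_1 = 7: Horner steps 3 → 2 → 2, so m(7) = 2.
  α_2 = 10: Horner steps 3 → 0 → 10, so m(10) = 10.
  α_3 = 2: Horner steps 3 → 9 → 6, so m(2) = 6.
  α_4 = 8: Horner steps 3 → 5 → 6, so m(8) = 6.
  α_5 = 5: Horner steps 3 → 7 → 1, so m(5) = 1.
Codeword c = [2, 10, 6, 6, 1] ∈ F_11^5.


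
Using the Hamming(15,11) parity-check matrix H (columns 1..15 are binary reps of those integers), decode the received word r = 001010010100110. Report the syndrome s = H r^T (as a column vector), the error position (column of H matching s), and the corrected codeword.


s = (0, 1, 1, 1)^T, error position = 7, corrected codeword c = 001010110100110

Compute s = H r^T mod 2 one row at a time:
  s_1 = 1 + 0 + 1 + 0 + 0 + 1 + 1 + 0 = 4 ≡ 0 (mod 2).
  s_2 = 0 + 1 + 0 + 0 + 0 + 1 + 1 + 0 = 3 ≡ 1 (mod 2).
  s_3 = 0 + 1 + 0 + 0 + 1 + 0 + 1 + 0 = 3 ≡ 1 (mod 2).
  s_4 = 0 + 1 + 1 + 0 + 0 + 0 + 1 + 0 = 3 ≡ 1 (mod 2).
s = (0, 1, 1, 1)^T — this equals column 7 of H (binary 0111), so error is at position 7.
Correct: flip bit 7 of r = 001010010100110 to get c = 001010110100110.


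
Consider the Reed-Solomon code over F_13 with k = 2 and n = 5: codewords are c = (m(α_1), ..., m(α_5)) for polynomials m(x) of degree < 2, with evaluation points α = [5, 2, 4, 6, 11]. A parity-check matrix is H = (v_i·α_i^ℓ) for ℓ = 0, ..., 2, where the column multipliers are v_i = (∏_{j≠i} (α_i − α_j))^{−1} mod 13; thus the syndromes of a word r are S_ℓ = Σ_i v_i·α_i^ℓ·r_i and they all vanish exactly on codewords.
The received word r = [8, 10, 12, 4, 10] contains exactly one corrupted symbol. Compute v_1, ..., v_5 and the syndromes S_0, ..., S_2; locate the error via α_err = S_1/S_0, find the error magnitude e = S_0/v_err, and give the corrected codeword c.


S = (2, 4, 8), error at position 2, error magnitude e = 3, c = [8, 7, 12, 4, 10].

Step 1: column multipliers v_i = (∏_{j≠i}(α_i − α_j))^{−1} mod 13.
  i = 1 (α = 5): (5−2)(5−4)(5−6)(5−11) = 3·1·(−1)·(−6) = 18 ≡ 5, so v_1 = 5^{−1} = 8 (mod 13).
  i = 2 (α = 2): (2−5)(2−4)(2−6)(2−11) = (−3)·(−2)·(−4)·(−9) = 216 ≡ 8, so v_2 = 8^{−1} = 5 (mod 13).
  i = 3 (α = 4): (4−5)(4−2)(4−6)(4−11) = (−1)·2·(−2)·(−7) = −28 ≡ 11, so v_3 = 11^{−1} = 6 (mod 13).
  i = 4 (α = 6): (6−5)(6−2)(6−4)(6−11) = 1·4·2·(−5) = −40 ≡ 12, so v_4 = 12^{−1} = 12 (mod 13).
  i = 5 (α = 11): (11−5)(11−2)(11−4)(11−6) = 6·9·7·5 = 1890 ≡ 5, so v_5 = 5^{−1} = 8 (mod 13).
  v = [8, 5, 6, 12, 8].
Step 2: syndromes of r = [8, 10, 12, 4, 10] (all sums mod 13).
  S_0 = Σ v_i r_i = 8·8 + 5·10 + 6·12 + 12·4 + 8·10 = 314 ≡ 2.
  S_1 = Σ v_i α_i r_i = 8·5·8 + 5·2·10 + 6·4·12 + 12·6·4 + 8·11·10 = 1876 ≡ 4.
  α_i^2 mod 13 = [12, 4, 3, 10, 4].
  S_2 = Σ v_i α_i^2 r_i = 8·12·8 + 5·4·10 + 6·3·12 + 12·10·4 + 8·4·10 = 1984 ≡ 8.
  S = (2, 4, 8) ≠ 0, so r is not a codeword (an error is present).
Step 3: locate the error. For a single error e at position i, S_ℓ = v_i·e·α_i^ℓ, so α_err = S_1/S_0.
  S_0^{−1} = 2^{−1} = 7 (mod 13), so α_err = 4·7 = 28 ≡ 2 = α_2. Error position i = 2.
  Consistency check: S_2/S_1 = 8·10 = 80 ≡ 2 = α_err ✓ (single-error assumption holds).
Step 4: error magnitude e = S_0/v_2 = S_0·∏_{j≠2}(α_2 − α_j) = 2·8 = 16 ≡ 3 (mod 13).
Step 5: correct position 2: c_2 = r_2 − e = 10 − 3 ≡ 7 (mod 13). Hence c = [8, 7, 12, 4, 10].
  Check: interpolating c through the α_i gives m(x) = 2 + 9·x (degree < 2) with m(α_i) = c_i for every i, so c is indeed a codeword.


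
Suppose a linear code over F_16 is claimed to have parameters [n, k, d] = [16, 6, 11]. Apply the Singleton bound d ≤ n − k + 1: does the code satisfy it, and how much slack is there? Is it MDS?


Singleton RHS = n − k + 1 = 11, slack = 0, bound satisfied, MDS.

Singleton bound: d ≤ n − k + 1.
Here n = 16, k = 6, so n − k + 1 = 11.
Given d = 11, check d ≤ 11: YES.
Slack = (n − k + 1) − d = 0.
The code is MDS (slack = 0).
Description: the claimed parameters are [16, 6, 11]_16; such a code would be MDS (meets Singleton bound).


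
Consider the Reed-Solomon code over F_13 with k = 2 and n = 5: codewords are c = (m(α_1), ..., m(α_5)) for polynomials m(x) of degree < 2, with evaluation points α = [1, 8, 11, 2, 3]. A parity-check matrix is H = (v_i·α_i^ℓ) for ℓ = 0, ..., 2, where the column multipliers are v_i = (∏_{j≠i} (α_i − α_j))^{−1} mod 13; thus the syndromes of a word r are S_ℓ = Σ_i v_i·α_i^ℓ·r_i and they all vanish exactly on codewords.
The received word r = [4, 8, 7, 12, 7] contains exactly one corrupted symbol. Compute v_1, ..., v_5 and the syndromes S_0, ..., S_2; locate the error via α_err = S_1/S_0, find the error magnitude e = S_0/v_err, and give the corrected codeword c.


S = (7, 12, 2), error at position 3, error magnitude e = 1, c = [4, 8, 6, 12, 7].

Step 1: column multipliers v_i = (∏_{j≠i}(α_i − α_j))^{−1} mod 13.
  i = 1 (α = 1): (1−8)(1−11)(1−2)(1−3) = (−7)·(−10)·(−1)·(−2) = 140 ≡ 10, so v_1 = 10^{−1} = 4 (mod 13).
  i = 2 (α = 8): (8−1)(8−11)(8−2)(8−3) = 7·(−3)·6·5 = −630 ≡ 7, so v_2 = 7^{−1} = 2 (mod 13).
  i = 3 (α = 11): (11−1)(11−8)(11−2)(11−3) = 10·3·9·8 = 2160 ≡ 2, so v_3 = 2^{−1} = 7 (mod 13).
  i = 4 (α = 2): (2−1)(2−8)(2−11)(2−3) = 1·(−6)·(−9)·(−1) = −54 ≡ 11, so v_4 = 11^{−1} = 6 (mod 13).
  i = 5 (α = 3): (3−1)(3−8)(3−11)(3−2) = 2·(−5)·(−8)·1 = 80 ≡ 2, so v_5 = 2^{−1} = 7 (mod 13).
  v = [4, 2, 7, 6, 7].
Step 2: syndromes of r = [4, 8, 7, 12, 7] (all sums mod 13).
  S_0 = Σ v_i r_i = 4·4 + 2·8 + 7·7 + 6·12 + 7·7 = 202 ≡ 7.
  S_1 = Σ v_i α_i r_i = 4·1·4 + 2·8·8 + 7·11·7 + 6·2·12 + 7·3·7 = 974 ≡ 12.
  α_i^2 mod 13 = [1, 12, 4, 4, 9].
  S_2 = Σ v_i α_i^2 r_i = 4·1·4 + 2·12·8 + 7·4·7 + 6·4·12 + 7·9·7 = 1133 ≡ 2.
  S = (7, 12, 2) ≠ 0, so r is not a codeword (an error is present).
Step 3: locate the error. For a single error e at position i, S_ℓ = v_i·e·α_i^ℓ, so α_err = S_1/S_0.
  S_0^{−1} = 7^{−1} = 2 (mod 13), so α_err = 12·2 = 24 ≡ 11 = α_3. Error position i = 3.
  Consistency check: S_2/S_1 = 2·12 = 24 ≡ 11 = α_err ✓ (single-error assumption holds).
Step 4: error magnitude e = S_0/v_3 = S_0·∏_{j≠3}(α_3 − α_j) = 7·2 = 14 ≡ 1 (mod 13).
Step 5: correct position 3: c_3 = r_3 − e = 7 − 1 ≡ 6 (mod 13). Hence c = [4, 8, 6, 12, 7].
  Check: interpolating c through the α_i gives m(x) = 9 + 8·x (degree < 2) with m(α_i) = c_i for every i, so c is indeed a codeword.


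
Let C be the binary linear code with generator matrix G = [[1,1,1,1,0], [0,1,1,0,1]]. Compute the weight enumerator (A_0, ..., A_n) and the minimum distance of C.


Weight distribution: A_0 = 1, A_3 = 2, A_4 = 1. Minimum distance d = 3.

Enumerate all 2^2 = 4 messages m ∈ F_2^2.
For each, compute codeword c = mG in F_2^5, then tally its weight.
  m = 00 → c = 00000, weight = 0.
  m = 10 → c = 11110, weight = 4.
  m = 01 → c = 01101, weight = 3.
  m = 11 → c = 10011, weight = 3.
Tally weights:
  weight 0: 1 codewords.
  weight 3: 2 codewords.
  weight 4: 1 codewords.
Minimum distance d = smallest w > 0 with A_w > 0 = 3.
Sanity: Σ A_w = 4 = 2^2 = 4 ✓.


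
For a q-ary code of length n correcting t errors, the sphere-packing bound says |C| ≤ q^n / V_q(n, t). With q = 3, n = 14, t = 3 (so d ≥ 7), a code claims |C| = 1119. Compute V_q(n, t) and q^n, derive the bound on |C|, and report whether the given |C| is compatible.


V_q(n, t) = 3305, q^n = 4782969, Hamming bound = 1447, |C| = 1119 ≤ bound (satisfied).

Step 1: Compute V_q(n, t) = Σ_{j=0}^3 C(n, j) (q−1)^j.
  j = 0: C(14,0)·(2)^0 = 1·1 = 1.
  j = 1: C(14,1)·(2)^1 = 14·2 = 28.
  j = 2: C(14,2)·(2)^2 = 91·4 = 364.
  j = 3: C(14,3)·(2)^3 = 364·8 = 2912.
  V_q(n, t) = 1 + 28 + 364 + 2912 = 3305.
Step 2: q^n = 3^14 = 4782969.
Step 3: Hamming bound ⌊q^n / V_q(n,t)⌋ = ⌊4782969/3305⌋ = 1447.
Step 4: Compare |C| = 1119 to 1447: satisfied.
The claimed |C| lies below the Hamming bound.


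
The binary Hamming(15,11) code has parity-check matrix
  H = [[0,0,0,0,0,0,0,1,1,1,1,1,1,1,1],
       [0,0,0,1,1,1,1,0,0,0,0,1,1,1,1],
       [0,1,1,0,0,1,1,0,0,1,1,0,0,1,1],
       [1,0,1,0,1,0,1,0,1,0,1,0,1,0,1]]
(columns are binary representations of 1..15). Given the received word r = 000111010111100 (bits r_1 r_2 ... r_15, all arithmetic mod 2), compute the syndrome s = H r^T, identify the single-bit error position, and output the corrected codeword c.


s = (1, 1, 1, 1)^T, error position = 15, corrected codeword c = 000111010111101

Compute s = H r^T mod 2 one row at a time:
  s_1 = 1 + 0 + 1 + 1 + 1 + 1 + 0 + 0 = 5 ≡ 1 (mod 2).
  s_2 = 1 + 1 + 1 + 0 + 1 + 1 + 0 + 0 = 5 ≡ 1 (mod 2).
  s_3 = 0 + 0 + 1 + 0 + 1 + 1 + 0 + 0 = 3 ≡ 1 (mod 2).
  s_4 = 0 + 0 + 1 + 0 + 0 + 1 + 1 + 0 = 3 ≡ 1 (mod 2).
s = (1, 1, 1, 1)^T — this equals column 15 of H (binary 1111), so error is at position 15.
Correct: flip bit 15 of r = 000111010111100 to get c = 000111010111101.


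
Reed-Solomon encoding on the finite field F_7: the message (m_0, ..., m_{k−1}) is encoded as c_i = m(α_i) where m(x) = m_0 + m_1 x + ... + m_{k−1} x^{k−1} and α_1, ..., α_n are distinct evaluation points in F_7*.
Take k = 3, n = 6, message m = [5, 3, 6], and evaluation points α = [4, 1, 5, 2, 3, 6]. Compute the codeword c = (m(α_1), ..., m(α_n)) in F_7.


c = [1, 0, 2, 0, 5, 1]

Message polynomial: m(x) = 5 + 3·x + 6·x^2 (mod 7).
For each evaluation point α_i, compute m(α_i) mod 7:
  α_1 = 4: Horner steps 6 → 6 → 1, so m(4) = 1.
  α_2 = 1: Horner steps 6 → 2 → 0, so m(1) = 0.
  α_3 = 5: Horner steps 6 → 5 → 2, so m(5) = 2.
  α_4 = 2: Horner steps 6 → 1 → 0, so m(2) = 0.
  α_5 = 3: Horner steps 6 → 0 → 5, so m(3) = 5.
  α_6 = 6: Horner steps 6 → 4 → 1, so m(6) = 1.
Codeword c = [1, 0, 2, 0, 5, 1] ∈ F_7^6.
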